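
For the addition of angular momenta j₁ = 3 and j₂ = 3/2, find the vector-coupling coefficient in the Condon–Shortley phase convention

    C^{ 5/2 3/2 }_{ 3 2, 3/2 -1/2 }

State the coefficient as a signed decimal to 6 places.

j₁+j₂−J=2  J+j₁−j₂=4  J−j₁+j₂=1  j₁+j₂+J+1=8
(j₁±m₁, j₂±m₂, J±M) = (5,1,1,2,4,1)
P² = 288/7
sum k=0..1:
  [0] +1/12 = 1/12
  [1] −1/24 = -1/24
S = 1/24
C² = P²·S² = 1/14 ; C = +0.267261

+0.267261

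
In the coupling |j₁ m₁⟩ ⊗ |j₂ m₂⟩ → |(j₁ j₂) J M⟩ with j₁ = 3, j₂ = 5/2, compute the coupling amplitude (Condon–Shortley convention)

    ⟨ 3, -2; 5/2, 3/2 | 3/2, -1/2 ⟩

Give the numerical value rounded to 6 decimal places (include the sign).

-0.218218

j₁+j₂−J=4  J+j₁−j₂=2  J−j₁+j₂=1  j₁+j₂+J+1=8
(j₁±m₁, j₂±m₂, J±M) = (1,5,4,1,1,2)
P² = 192/7
sum k=3..4:
  [3] −1/12 = -1/12
  [4] +1/24 = 1/24
S = -1/24
C² = P²·S² = 1/21 ; C = -0.218218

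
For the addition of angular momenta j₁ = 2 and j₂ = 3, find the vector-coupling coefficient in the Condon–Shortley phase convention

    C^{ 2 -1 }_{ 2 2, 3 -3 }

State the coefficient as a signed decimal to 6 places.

triangle: 3!·1!·3!/8! = 36/40320
(j±m)!: 4!·0!·0!·6!·1!·3! = 103680
prefactor² = (2J+1)·Δ·N² = 3240/7
  k=0: +1/(0!·3!·0!·0!·1!·3!) = 1/36
Σ = 1/36  ⇒  CG² = 3240/7·1/36² = 5/14
CG = +√(5/14) = +0.597614

+0.597614  (= +√(5/14))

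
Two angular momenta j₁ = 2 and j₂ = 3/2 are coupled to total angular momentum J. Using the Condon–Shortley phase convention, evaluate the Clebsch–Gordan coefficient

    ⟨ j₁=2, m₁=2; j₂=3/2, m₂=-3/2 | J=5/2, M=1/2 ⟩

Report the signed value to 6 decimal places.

+√(6/35) ≈ +0.414039

j₁+j₂−J=1  J+j₁−j₂=3  J−j₁+j₂=2  j₁+j₂+J+1=7
(j₁±m₁, j₂±m₂, J±M) = (4,0,0,3,3,2)
P² = 864/35
sum k=0..0:
  [0] +1/12 = 1/12
S = 1/12
C² = P²·S² = 6/35 ; C = +0.414039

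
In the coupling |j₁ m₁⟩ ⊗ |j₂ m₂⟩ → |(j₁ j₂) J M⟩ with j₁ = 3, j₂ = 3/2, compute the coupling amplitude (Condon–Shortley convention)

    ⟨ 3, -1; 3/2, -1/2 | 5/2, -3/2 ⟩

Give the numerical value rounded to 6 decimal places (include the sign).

triangle: 2!×4!×1!/8! = 48/40320
(j±m)!: 2!×4!×1!×2!×1!×4! = 2304
prefactor² = (2J+1)×Δ×N² = 576/35
  k=0: +1/(0!×2!×4!×1!×0!×0!) = 1/48
  k=1: −1/(1!×1!×3!×0!×1!×1!) = -1/6
Σ = -7/48  ⇒  CG² = 576/35×(-7/48)² = 7/20
CG = −√(7/20) = -0.591608

−√(7/20) ≈ -0.591608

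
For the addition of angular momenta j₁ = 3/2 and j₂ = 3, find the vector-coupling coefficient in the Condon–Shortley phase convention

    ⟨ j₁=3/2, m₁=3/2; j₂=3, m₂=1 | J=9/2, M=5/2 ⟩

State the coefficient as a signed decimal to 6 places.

√[10·0!3!6!/10! · 3!0!4!2!7!2!] = √(34560)
  +(−1)^0/∏(0,0,0,4,3,2)! = 1/288  (running 1/288)
⟨..|..⟩ = √(34560)·(1/288) = +0.645497

+√(5/12) ≈ +0.645497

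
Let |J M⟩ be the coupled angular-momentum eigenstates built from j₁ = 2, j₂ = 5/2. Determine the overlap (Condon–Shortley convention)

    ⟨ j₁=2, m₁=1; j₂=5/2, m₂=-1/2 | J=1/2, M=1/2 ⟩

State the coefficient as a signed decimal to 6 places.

j₁+j₂−J=4  J+j₁−j₂=0  J−j₁+j₂=1  j₁+j₂+J+1=6
(j₁±m₁, j₂±m₂, J±M) = (3,1,2,3,1,0)
P² = 24/5
sum k=1..1:
  [1] −1/6 = -1/6
S = -1/6
C² = P²·S² = 2/15 ; C = -0.365148

-0.365148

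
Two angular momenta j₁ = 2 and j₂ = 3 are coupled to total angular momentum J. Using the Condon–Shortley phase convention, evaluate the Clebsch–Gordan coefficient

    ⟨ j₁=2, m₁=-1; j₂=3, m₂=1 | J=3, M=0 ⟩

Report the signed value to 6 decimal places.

+0.182574  (= +√(1/30))

triangle: 2!×2!×4!/9! = 96/362880
(j±m)!: 1!×3!×4!×2!×3!×3! = 10368
prefactor² = (2J+1)×Δ×N² = 96/5
  k=1: −1/(1!×1!×2!×3!×0!×1!) = -1/12
  k=2: +1/(2!×0!×1!×2!×1!×2!) = 1/8
Σ = 1/24  ⇒  CG² = 96/5×1/24² = 1/30
CG = +√(1/30) = +0.182574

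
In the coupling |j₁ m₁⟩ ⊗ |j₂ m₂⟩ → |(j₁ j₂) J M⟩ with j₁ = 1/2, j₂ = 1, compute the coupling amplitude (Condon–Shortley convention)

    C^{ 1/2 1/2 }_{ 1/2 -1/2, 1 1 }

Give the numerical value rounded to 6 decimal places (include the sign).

-0.816497

√[2·1!0!1!/3! · 0!1!2!0!1!0!] = √(2/3)
  +(−1)^1/∏(1,0,0,1,0,0)! = -1  (running -1)
⟨..|..⟩ = √(2/3)·(-1) = -0.816497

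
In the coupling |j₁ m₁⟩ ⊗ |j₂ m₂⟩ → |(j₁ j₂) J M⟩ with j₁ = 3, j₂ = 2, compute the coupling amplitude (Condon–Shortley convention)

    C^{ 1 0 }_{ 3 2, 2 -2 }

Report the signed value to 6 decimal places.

j₁+j₂−J=4  J+j₁−j₂=2  J−j₁+j₂=0  j₁+j₂+J+1=7
(j₁±m₁, j₂±m₂, J±M) = (5,1,0,4,1,1)
P² = 576/7
sum k=0..0:
  [0] +1/24 = 1/24
S = 1/24
C² = P²·S² = 1/7 ; C = +0.377964

+√(1/7) ≈ +0.377964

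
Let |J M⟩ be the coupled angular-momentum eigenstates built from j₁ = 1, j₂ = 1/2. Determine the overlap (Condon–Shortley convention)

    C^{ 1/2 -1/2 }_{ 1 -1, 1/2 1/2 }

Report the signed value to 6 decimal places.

√[2·1!1!0!/3! · 0!2!1!0!0!1!] = √(2/3)
  +(−1)^1/∏(1,0,1,0,0,0)! = -1  (running -1)
⟨..|..⟩ = √(2/3)·(-1) = -0.816497

−√(2/3) ≈ -0.816497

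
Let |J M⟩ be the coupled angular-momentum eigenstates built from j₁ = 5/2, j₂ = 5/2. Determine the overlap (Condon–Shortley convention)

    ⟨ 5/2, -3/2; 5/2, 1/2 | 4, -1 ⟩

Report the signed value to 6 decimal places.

√[9·1!4!4!/10! · 1!4!3!2!3!5!] = √(10368/35)
  +(−1)^0/∏(0,1,4,3,0,1)! = 1/144  (running 1/144)
  +(−1)^1/∏(1,0,3,2,1,2)! = -1/24  (running -5/144)
⟨..|..⟩ = √(10368/35)·(-5/144) = -0.597614

-0.597614  (= −√(5/14))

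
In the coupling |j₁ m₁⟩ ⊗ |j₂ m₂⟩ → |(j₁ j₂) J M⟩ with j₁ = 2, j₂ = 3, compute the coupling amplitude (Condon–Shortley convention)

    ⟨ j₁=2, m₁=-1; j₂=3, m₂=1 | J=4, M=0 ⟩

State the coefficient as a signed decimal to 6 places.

−√(5/14) = -0.597614

triangle: 1!*3!*5!/10! = 720/3628800
(j±m)!: 1!*3!*4!*2!*4!*4! = 165888
prefactor² = (2J+1)*Δ*N² = 10368/35
  k=0: +1/(0!*1!*3!*4!*0!*1!) = 1/144
  k=1: −1/(1!*0!*2!*3!*1!*2!) = -1/24
Σ = -5/144  ⇒  CG² = 10368/35*(-5/144)² = 5/14
CG = −√(5/14) = -0.597614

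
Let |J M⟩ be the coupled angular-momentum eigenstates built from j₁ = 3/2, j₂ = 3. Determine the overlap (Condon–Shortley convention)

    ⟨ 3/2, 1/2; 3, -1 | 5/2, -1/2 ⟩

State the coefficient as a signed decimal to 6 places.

-0.119523  (= −√(1/70))

triangle: 2!·1!·4!/8! = 48/40320
(j±m)!: 2!·1!·2!·4!·2!·3! = 1152
prefactor² = (2J+1)·Δ·N² = 288/35
  k=0: +1/(0!·2!·1!·2!·0!·2!) = 1/8
  k=1: −1/(1!·1!·0!·1!·1!·3!) = -1/6
Σ = -1/24  ⇒  CG² = 288/35·(-1/24)² = 1/70
CG = −√(1/70) = -0.119523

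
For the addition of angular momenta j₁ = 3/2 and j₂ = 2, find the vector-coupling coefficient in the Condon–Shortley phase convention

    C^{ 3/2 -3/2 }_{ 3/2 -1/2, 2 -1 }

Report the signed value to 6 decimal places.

√[4·2!1!2!/6! · 1!2!1!3!0!3!] = √(8/5)
  +(−1)^1/∏(1,1,1,0,0,2)! = -1/2  (running -1/2)
⟨..|..⟩ = √(8/5)·(-1/2) = -0.632456

−√(2/5) = -0.632456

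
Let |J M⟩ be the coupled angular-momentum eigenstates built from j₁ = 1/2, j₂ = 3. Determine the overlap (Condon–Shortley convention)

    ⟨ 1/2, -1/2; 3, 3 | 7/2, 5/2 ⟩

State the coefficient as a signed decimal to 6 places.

+0.377964  (= +√(1/7))

j₁+j₂−J=0  J+j₁−j₂=1  J−j₁+j₂=6  j₁+j₂+J+1=8
(j₁±m₁, j₂±m₂, J±M) = (0,1,6,0,6,1)
P² = 518400/7
sum k=0..0:
  [0] +1/720 = 1/720
S = 1/720
C² = P²·S² = 1/7 ; C = +0.377964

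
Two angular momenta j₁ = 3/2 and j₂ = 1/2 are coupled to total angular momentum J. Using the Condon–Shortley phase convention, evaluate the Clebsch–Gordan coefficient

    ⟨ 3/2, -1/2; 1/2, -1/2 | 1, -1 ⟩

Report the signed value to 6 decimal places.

j₁+j₂−J=1  J+j₁−j₂=2  J−j₁+j₂=0  j₁+j₂+J+1=4
(j₁±m₁, j₂±m₂, J±M) = (1,2,0,1,0,2)
P² = 1
sum k=0..0:
  [0] +1/2 = 1/2
S = 1/2
C² = P²·S² = 1/4 ; C = +0.500000

+√(1/4) = +0.500000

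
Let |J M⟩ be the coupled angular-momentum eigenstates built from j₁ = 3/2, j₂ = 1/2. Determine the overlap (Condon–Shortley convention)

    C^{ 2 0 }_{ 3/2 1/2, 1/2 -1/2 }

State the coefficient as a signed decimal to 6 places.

+√(1/2) = +0.707107

√[5·0!3!1!/5! · 2!1!0!1!2!2!] = √(2)
  +(−1)^0/∏(0,0,1,0,2,1)! = 1/2  (running 1/2)
⟨..|..⟩ = √(2)·(1/2) = +0.707107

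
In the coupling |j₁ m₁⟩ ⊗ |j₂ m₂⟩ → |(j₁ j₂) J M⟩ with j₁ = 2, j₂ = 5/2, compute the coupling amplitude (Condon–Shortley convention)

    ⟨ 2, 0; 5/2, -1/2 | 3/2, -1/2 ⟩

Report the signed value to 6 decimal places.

-0.239046

j₁+j₂−J=3  J+j₁−j₂=1  J−j₁+j₂=2  j₁+j₂+J+1=7
(j₁±m₁, j₂±m₂, J±M) = (2,2,2,3,1,2)
P² = 32/35
sum k=1..2:
  [1] −1/2 = -1/2
  [2] +1/4 = 1/4
S = -1/4
C² = P²·S² = 2/35 ; C = -0.239046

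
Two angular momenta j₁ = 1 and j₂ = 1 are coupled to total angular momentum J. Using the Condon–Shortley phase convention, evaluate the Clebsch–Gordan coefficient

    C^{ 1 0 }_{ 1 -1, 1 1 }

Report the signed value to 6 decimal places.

−√(1/2) ≈ -0.707107

√[3·1!1!1!/4! · 0!2!2!0!1!1!] = √(1/2)
  +(−1)^1/∏(1,0,1,1,0,0)! = -1  (running -1)
⟨..|..⟩ = √(1/2)·(-1) = -0.707107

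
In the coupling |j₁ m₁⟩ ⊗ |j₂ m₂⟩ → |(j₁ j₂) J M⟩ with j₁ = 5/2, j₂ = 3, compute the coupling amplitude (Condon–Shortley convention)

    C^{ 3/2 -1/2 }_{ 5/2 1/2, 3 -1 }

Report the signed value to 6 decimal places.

√[4·4!1!2!/8! · 3!2!2!4!1!2!] = √(192/35)
  +(−1)^1/∏(1,3,1,1,0,1)! = -1/6  (running -1/6)
  +(−1)^2/∏(2,2,0,0,1,2)! = 1/8  (running -1/24)
⟨..|..⟩ = √(192/35)·(-1/24) = -0.097590

-0.097590  (= −√(1/105))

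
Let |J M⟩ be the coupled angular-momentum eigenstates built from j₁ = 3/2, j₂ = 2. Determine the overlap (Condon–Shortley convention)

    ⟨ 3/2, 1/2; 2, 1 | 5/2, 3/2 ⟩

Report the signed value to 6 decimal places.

√[6·1!2!3!/7! · 2!1!3!1!4!1!] = √(144/35)
  +(−1)^0/∏(0,1,1,3,1,0)! = 1/6  (running 1/6)
  +(−1)^1/∏(1,0,0,2,2,1)! = -1/4  (running -1/12)
⟨..|..⟩ = √(144/35)·(-1/12) = -0.169031

-0.169031  (= −√(1/35))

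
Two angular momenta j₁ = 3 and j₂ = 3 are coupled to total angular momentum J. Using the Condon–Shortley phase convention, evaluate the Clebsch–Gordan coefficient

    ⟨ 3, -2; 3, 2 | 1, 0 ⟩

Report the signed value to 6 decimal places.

j₁+j₂−J=5  J+j₁−j₂=1  J−j₁+j₂=1  j₁+j₂+J+1=8
(j₁±m₁, j₂±m₂, J±M) = (1,5,5,1,1,1)
P² = 900/7
sum k=4..5:
  [4] +1/24 = 1/24
  [5] −1/120 = -1/120
S = 1/30
C² = P²·S² = 1/7 ; C = +0.377964

+0.377964  (= +√(1/7))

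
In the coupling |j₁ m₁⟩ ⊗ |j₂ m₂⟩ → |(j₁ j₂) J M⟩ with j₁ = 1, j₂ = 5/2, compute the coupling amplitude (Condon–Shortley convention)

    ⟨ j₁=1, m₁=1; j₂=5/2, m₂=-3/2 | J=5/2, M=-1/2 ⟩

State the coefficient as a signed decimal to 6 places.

+√(16/35) = +0.676123

j₁+j₂−J=1  J+j₁−j₂=1  J−j₁+j₂=4  j₁+j₂+J+1=7
(j₁±m₁, j₂±m₂, J±M) = (2,0,1,4,2,3)
P² = 576/35
sum k=0..0:
  [0] +1/6 = 1/6
S = 1/6
C² = P²·S² = 16/35 ; C = +0.676123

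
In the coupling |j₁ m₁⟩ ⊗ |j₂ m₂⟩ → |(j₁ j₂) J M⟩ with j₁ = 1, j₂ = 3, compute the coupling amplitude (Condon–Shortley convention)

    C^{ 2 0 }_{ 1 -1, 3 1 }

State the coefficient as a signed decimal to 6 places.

+√(2/7) ≈ +0.534522

j₁+j₂−J=2  J+j₁−j₂=0  J−j₁+j₂=4  j₁+j₂+J+1=7
(j₁±m₁, j₂±m₂, J±M) = (0,2,4,2,2,2)
P² = 128/7
sum k=2..2:
  [2] +1/8 = 1/8
S = 1/8
C² = P²·S² = 2/7 ; C = +0.534522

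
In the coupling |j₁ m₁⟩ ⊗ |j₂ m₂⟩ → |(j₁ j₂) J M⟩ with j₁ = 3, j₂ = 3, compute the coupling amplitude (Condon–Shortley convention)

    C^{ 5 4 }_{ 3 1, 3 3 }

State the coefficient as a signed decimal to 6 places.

-0.707107  (= −√(1/2))

√[11·1!5!5!/12! · 4!2!6!0!9!1!] = √(4147200)
  +(−1)^1/∏(1,0,1,5,4,0)! = -1/2880  (running -1/2880)
⟨..|..⟩ = √(4147200)·(-1/2880) = -0.707107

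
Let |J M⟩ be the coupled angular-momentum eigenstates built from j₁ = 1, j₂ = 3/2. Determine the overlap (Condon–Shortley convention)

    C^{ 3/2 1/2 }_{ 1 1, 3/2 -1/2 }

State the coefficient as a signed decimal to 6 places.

+0.730297  (= +√(8/15))

triangle: 1!*1!*2!/5! = 2/120
(j±m)!: 2!*0!*1!*2!*2!*1! = 8
prefactor² = (2J+1)*Δ*N² = 8/15
  k=0: +1/(0!*1!*0!*1!*1!*1!) = 1
Σ = 1  ⇒  CG² = 8/15*1² = 8/15
CG = +√(8/15) = +0.730297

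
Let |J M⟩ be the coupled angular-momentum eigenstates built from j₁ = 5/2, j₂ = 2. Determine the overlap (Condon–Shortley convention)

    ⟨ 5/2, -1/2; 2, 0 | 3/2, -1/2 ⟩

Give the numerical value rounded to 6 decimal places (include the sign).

j₁+j₂−J=3  J+j₁−j₂=2  J−j₁+j₂=1  j₁+j₂+J+1=7
(j₁±m₁, j₂±m₂, J±M) = (2,3,2,2,1,2)
P² = 32/35
sum k=1..2:
  [1] −1/4 = -1/4
  [2] +1/2 = 1/2
S = 1/4
C² = P²·S² = 2/35 ; C = +0.239046

+√(2/35) ≈ +0.239046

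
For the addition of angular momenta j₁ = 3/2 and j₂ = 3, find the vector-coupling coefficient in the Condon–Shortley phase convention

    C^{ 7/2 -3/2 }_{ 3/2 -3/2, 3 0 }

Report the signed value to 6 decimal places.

j₁+j₂−J=1  J+j₁−j₂=2  J−j₁+j₂=5  j₁+j₂+J+1=9
(j₁±m₁, j₂±m₂, J±M) = (0,3,3,3,2,5)
P² = 1920/7
sum k=1..1:
  [1] −1/24 = -1/24
S = -1/24
C² = P²·S² = 10/21 ; C = -0.690066

-0.690066  (= −√(10/21))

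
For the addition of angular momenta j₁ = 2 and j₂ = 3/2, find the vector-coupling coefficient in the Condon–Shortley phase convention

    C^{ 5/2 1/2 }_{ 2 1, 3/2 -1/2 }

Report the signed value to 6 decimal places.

+√(5/14) = +0.597614

j₁+j₂−J=1  J+j₁−j₂=3  J−j₁+j₂=2  j₁+j₂+J+1=7
(j₁±m₁, j₂±m₂, J±M) = (3,1,1,2,3,2)
P² = 72/35
sum k=0..1:
  [0] +1/2 = 1/2
  [1] −1/12 = -1/12
S = 5/12
C² = P²·S² = 5/14 ; C = +0.597614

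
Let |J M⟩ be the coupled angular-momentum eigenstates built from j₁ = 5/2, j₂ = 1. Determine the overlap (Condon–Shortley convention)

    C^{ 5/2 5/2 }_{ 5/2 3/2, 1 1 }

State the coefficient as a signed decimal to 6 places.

−√(2/7) ≈ -0.534522

j₁+j₂−J=1  J+j₁−j₂=4  J−j₁+j₂=1  j₁+j₂+J+1=7
(j₁±m₁, j₂±m₂, J±M) = (4,1,2,0,5,0)
P² = 1152/7
sum k=1..1:
  [1] −1/24 = -1/24
S = -1/24
C² = P²·S² = 2/7 ; C = -0.534522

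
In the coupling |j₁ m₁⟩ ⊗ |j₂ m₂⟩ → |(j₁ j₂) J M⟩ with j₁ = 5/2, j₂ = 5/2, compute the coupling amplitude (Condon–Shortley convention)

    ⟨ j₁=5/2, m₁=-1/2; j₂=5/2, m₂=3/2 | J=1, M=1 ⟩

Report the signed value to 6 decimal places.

−√(8/35) = -0.478091

√[3·4!1!1!/7! · 2!3!4!1!2!0!] = √(288/35)
  +(−1)^3/∏(3,1,0,1,1,0)! = -1/6  (running -1/6)
⟨..|..⟩ = √(288/35)·(-1/6) = -0.478091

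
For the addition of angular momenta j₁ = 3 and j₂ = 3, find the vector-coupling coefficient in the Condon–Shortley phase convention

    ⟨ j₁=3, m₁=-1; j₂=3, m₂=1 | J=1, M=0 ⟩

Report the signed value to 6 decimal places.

triangle: 5!·1!·1!/8! = 120/40320
(j±m)!: 2!·4!·4!·2!·1!·1! = 2304
prefactor² = (2J+1)·Δ·N² = 144/7
  k=3: −1/(3!·2!·1!·1!·0!·0!) = -1/12
  k=4: +1/(4!·1!·0!·0!·1!·1!) = 1/24
Σ = -1/24  ⇒  CG² = 144/7·(-1/24)² = 1/28
CG = −√(1/28) = -0.188982

-0.188982  (= −√(1/28))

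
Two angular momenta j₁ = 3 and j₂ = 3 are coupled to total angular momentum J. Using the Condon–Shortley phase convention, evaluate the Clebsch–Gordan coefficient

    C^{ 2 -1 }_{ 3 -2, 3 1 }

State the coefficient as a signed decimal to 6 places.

-0.422577

√[5·4!2!2!/9! · 1!5!4!2!1!3!] = √(320/7)
  +(−1)^3/∏(3,1,2,1,0,1)! = -1/12  (running -1/12)
  +(−1)^4/∏(4,0,1,0,1,2)! = 1/48  (running -1/16)
⟨..|..⟩ = √(320/7)·(-1/16) = -0.422577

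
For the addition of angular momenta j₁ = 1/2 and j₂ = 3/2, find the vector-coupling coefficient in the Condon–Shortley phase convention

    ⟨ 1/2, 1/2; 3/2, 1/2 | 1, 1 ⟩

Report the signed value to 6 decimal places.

triangle: 1!×0!×2!/4! = 2/24
(j±m)!: 1!×0!×2!×1!×2!×0! = 4
prefactor² = (2J+1)×Δ×N² = 1
  k=0: +1/(0!×1!×0!×2!×0!×0!) = 1/2
Σ = 1/2  ⇒  CG² = 1×1/2² = 1/4
CG = +√(1/4) = +0.500000

+√(1/4) = +0.500000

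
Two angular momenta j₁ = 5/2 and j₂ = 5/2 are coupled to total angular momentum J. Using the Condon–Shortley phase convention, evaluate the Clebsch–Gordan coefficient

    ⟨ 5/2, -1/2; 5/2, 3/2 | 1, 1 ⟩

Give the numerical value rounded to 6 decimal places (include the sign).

−√(8/35) ≈ -0.478091

triangle: 4!*1!*1!/7! = 24/5040
(j±m)!: 2!*3!*4!*1!*2!*0! = 576
prefactor² = (2J+1)*Δ*N² = 288/35
  k=3: −1/(3!*1!*0!*1!*1!*0!) = -1/6
Σ = -1/6  ⇒  CG² = 288/35*(-1/6)² = 8/35
CG = −√(8/35) = -0.478091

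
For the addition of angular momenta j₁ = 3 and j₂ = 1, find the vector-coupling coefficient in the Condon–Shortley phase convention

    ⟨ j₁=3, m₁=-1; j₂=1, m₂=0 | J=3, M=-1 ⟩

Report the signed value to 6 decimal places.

triangle: 1!×5!×1!/8! = 120/40320
(j±m)!: 2!×4!×1!×1!×2!×4! = 2304
prefactor² = (2J+1)×Δ×N² = 48
  k=0: +1/(0!×1!×4!×1!×1!×0!) = 1/24
  k=1: −1/(1!×0!×3!×0!×2!×1!) = -1/12
Σ = -1/24  ⇒  CG² = 48×(-1/24)² = 1/12
CG = −√(1/12) = -0.288675

−√(1/12) = -0.288675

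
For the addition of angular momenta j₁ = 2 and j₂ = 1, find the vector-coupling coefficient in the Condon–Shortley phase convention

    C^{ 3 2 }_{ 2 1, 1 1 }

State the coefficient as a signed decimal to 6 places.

+0.816497

j₁+j₂−J=0  J+j₁−j₂=4  J−j₁+j₂=2  j₁+j₂+J+1=7
(j₁±m₁, j₂±m₂, J±M) = (3,1,2,0,5,1)
P² = 96
sum k=0..0:
  [0] +1/12 = 1/12
S = 1/12
C² = P²·S² = 2/3 ; C = +0.816497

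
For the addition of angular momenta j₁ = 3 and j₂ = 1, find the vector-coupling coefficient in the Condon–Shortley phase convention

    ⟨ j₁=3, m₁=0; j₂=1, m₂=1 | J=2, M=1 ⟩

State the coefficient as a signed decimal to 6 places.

+√(1/7) = +0.377964

√[5·2!4!0!/7! · 3!3!2!0!3!1!] = √(144/7)
  +(−1)^2/∏(2,0,1,0,3,0)! = 1/12  (running 1/12)
⟨..|..⟩ = √(144/7)·(1/12) = +0.377964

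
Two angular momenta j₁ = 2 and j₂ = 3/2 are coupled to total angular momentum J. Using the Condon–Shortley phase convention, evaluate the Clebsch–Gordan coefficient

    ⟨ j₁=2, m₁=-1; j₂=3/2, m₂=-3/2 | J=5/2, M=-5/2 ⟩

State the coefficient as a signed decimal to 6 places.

j₁+j₂−J=1  J+j₁−j₂=3  J−j₁+j₂=2  j₁+j₂+J+1=7
(j₁±m₁, j₂±m₂, J±M) = (1,3,0,3,0,5)
P² = 432/7
sum k=0..0:
  [0] +1/12 = 1/12
S = 1/12
C² = P²·S² = 3/7 ; C = +0.654654

+0.654654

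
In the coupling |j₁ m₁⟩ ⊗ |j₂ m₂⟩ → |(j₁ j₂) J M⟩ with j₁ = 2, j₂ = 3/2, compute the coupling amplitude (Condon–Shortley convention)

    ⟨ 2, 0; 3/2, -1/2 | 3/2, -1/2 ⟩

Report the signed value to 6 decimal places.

√[4·2!2!1!/6! · 2!2!1!2!1!2!] = √(16/45)
  +(−1)^0/∏(0,2,2,1,0,0)! = 1/4  (running 1/4)
  +(−1)^1/∏(1,1,1,0,1,1)! = -1  (running -3/4)
⟨..|..⟩ = √(16/45)·(-3/4) = -0.447214

−√(1/5) ≈ -0.447214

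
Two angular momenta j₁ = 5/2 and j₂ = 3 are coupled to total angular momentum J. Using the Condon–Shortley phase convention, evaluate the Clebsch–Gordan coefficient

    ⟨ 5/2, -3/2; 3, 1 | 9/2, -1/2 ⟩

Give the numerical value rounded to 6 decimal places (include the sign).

triangle: 1!*4!*5!/11! = 2880/39916800
(j±m)!: 1!*4!*4!*2!*4!*5! = 3317760
prefactor² = (2J+1)*Δ*N² = 184320/77
  k=0: +1/(0!*1!*4!*4!*0!*1!) = 1/576
  k=1: −1/(1!*0!*3!*3!*1!*2!) = -1/72
Σ = -7/576  ⇒  CG² = 184320/77*(-7/576)² = 35/99
CG = −√(35/99) = -0.594588

-0.594588  (= −√(35/99))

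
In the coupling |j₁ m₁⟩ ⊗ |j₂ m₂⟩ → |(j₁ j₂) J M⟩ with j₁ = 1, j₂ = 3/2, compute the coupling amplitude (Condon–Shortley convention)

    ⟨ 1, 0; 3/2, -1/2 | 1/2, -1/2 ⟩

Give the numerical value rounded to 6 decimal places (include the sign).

-0.577350  (= −√(1/3))

triangle: 2!·0!·1!/4! = 2/24
(j±m)!: 1!·1!·1!·2!·0!·1! = 2
prefactor² = (2J+1)·Δ·N² = 1/3
  k=1: −1/(1!·1!·0!·0!·0!·1!) = -1
Σ = -1  ⇒  CG² = 1/3·(-1)² = 1/3
CG = −√(1/3) = -0.577350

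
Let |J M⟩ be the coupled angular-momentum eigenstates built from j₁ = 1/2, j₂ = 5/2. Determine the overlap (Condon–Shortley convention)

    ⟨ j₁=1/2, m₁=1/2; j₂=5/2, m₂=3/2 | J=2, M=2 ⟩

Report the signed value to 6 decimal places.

+√(1/6) = +0.408248

√[5·1!0!4!/6! · 1!0!4!1!4!0!] = √(96)
  +(−1)^0/∏(0,1,0,4,0,0)! = 1/24  (running 1/24)
⟨..|..⟩ = √(96)·(1/24) = +0.408248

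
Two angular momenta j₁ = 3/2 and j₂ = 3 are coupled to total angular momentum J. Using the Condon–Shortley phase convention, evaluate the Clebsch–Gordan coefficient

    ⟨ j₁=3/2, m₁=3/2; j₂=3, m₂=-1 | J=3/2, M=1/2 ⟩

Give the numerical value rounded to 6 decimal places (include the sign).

+0.338062

triangle: 3!*0!*3!/7! = 36/5040
(j±m)!: 3!*0!*2!*4!*2!*1! = 576
prefactor² = (2J+1)*Δ*N² = 576/35
  k=0: +1/(0!*3!*0!*2!*0!*1!) = 1/12
Σ = 1/12  ⇒  CG² = 576/35*1/12² = 4/35
CG = +√(4/35) = +0.338062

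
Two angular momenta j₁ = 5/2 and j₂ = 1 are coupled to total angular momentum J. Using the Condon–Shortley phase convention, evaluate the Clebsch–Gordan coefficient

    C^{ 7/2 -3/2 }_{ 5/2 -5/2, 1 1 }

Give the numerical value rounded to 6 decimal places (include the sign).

√[8·0!5!2!/8! · 0!5!2!0!2!5!] = √(19200/7)
  +(−1)^0/∏(0,0,5,2,0,0)! = 1/240  (running 1/240)
⟨..|..⟩ = √(19200/7)·(1/240) = +0.218218

+√(1/21) = +0.218218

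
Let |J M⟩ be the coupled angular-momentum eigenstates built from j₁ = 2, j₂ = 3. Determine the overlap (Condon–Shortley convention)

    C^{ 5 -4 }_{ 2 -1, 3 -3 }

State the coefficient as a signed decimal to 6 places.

j₁+j₂−J=0  J+j₁−j₂=4  J−j₁+j₂=6  j₁+j₂+J+1=11
(j₁±m₁, j₂±m₂, J±M) = (1,3,0,6,1,9)
P² = 7464960
sum k=0..0:
  [0] +1/4320 = 1/4320
S = 1/4320
C² = P²·S² = 2/5 ; C = +0.632456

+0.632456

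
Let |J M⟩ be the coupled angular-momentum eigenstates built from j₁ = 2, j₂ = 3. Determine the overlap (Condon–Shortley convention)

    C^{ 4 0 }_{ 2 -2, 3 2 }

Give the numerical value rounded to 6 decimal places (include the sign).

-0.377964  (= −√(1/7))

√[9·1!3!5!/10! · 0!4!5!1!4!4!] = √(20736/7)
  +(−1)^1/∏(1,0,3,4,0,1)! = -1/144  (running -1/144)
⟨..|..⟩ = √(20736/7)·(-1/144) = -0.377964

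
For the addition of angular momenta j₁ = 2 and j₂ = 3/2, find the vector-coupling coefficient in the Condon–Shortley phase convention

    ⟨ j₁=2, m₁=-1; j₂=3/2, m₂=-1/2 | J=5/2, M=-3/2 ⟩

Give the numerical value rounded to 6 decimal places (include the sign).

−√(1/35) = -0.169031

j₁+j₂−J=1  J+j₁−j₂=3  J−j₁+j₂=2  j₁+j₂+J+1=7
(j₁±m₁, j₂±m₂, J±M) = (1,3,1,2,1,4)
P² = 144/35
sum k=0..1:
  [0] +1/6 = 1/6
  [1] −1/4 = -1/4
S = -1/12
C² = P²·S² = 1/35 ; C = -0.169031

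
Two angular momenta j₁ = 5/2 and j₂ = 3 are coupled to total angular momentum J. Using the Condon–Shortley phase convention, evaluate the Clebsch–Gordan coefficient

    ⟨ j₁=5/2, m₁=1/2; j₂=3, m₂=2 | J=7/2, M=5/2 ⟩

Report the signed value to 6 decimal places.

√[8·2!3!4!/10! · 3!2!5!1!6!1!] = √(4608/7)
  +(−1)^1/∏(1,1,1,4,2,0)! = -1/48  (running -1/48)
  +(−1)^2/∏(2,0,0,3,3,1)! = 1/72  (running -1/144)
⟨..|..⟩ = √(4608/7)·(-1/144) = -0.178174

-0.178174  (= −√(2/63))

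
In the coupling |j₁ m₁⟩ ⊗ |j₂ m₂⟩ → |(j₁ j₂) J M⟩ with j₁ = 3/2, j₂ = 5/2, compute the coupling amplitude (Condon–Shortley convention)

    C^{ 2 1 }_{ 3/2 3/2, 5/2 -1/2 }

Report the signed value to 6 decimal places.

√[5·2!1!3!/7! · 3!0!2!3!3!1!] = √(36/7)
  +(−1)^0/∏(0,2,0,2,1,1)! = 1/4  (running 1/4)
⟨..|..⟩ = √(36/7)·(1/4) = +0.566947

+0.566947  (= +√(9/28))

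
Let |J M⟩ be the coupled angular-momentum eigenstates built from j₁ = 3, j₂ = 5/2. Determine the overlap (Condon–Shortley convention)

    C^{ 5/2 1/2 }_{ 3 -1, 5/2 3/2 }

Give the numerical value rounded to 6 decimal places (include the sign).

+0.169031  (= +√(1/35))

j₁+j₂−J=3  J+j₁−j₂=3  J−j₁+j₂=2  j₁+j₂+J+1=9
(j₁±m₁, j₂±m₂, J±M) = (2,4,4,1,3,2)
P² = 576/35
sum k=2..3:
  [2] +1/8 = 1/8
  [3] −1/12 = -1/12
S = 1/24
C² = P²·S² = 1/35 ; C = +0.169031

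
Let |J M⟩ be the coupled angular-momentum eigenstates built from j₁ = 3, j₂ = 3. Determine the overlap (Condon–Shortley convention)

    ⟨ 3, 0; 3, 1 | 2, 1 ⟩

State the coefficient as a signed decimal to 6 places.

+0.154303

j₁+j₂−J=4  J+j₁−j₂=2  J−j₁+j₂=2  j₁+j₂+J+1=9
(j₁±m₁, j₂±m₂, J±M) = (3,3,4,2,3,1)
P² = 96/7
sum k=2..3:
  [2] +1/8 = 1/8
  [3] −1/12 = -1/12
S = 1/24
C² = P²·S² = 1/42 ; C = +0.154303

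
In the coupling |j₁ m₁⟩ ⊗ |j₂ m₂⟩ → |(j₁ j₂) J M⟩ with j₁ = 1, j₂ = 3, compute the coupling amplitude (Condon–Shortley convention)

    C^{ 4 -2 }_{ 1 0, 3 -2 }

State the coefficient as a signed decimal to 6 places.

√[9·0!2!6!/9! · 1!1!1!5!2!6!] = √(43200/7)
  +(−1)^0/∏(0,0,1,1,1,5)! = 1/120  (running 1/120)
⟨..|..⟩ = √(43200/7)·(1/120) = +0.654654

+√(3/7) ≈ +0.654654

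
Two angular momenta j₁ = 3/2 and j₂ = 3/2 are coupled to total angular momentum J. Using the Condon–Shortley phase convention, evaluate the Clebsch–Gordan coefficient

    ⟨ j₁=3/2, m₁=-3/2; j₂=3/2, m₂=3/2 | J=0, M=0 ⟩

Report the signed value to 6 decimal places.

-0.500000

triangle: 3!*0!*0!/4! = 6/24
(j±m)!: 0!*3!*3!*0!*0!*0! = 36
prefactor² = (2J+1)*Δ*N² = 9
  k=3: −1/(3!*0!*0!*0!*0!*0!) = -1/6
Σ = -1/6  ⇒  CG² = 9*(-1/6)² = 1/4
CG = −√(1/4) = -0.500000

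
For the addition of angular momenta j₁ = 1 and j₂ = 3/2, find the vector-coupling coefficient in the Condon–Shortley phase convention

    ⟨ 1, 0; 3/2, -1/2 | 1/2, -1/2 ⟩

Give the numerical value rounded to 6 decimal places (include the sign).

-0.577350  (= −√(1/3))

√[2·2!0!1!/4! · 1!1!1!2!0!1!] = √(1/3)
  +(−1)^1/∏(1,1,0,0,0,1)! = -1  (running -1)
⟨..|..⟩ = √(1/3)·(-1) = -0.577350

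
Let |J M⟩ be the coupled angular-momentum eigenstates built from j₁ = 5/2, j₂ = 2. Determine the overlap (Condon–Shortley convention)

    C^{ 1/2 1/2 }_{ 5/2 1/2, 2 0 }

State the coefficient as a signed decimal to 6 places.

√[2·4!1!0!/6! · 3!2!2!2!1!0!] = √(16/5)
  +(−1)^2/∏(2,2,0,0,1,0)! = 1/4  (running 1/4)
⟨..|..⟩ = √(16/5)·(1/4) = +0.447214

+√(1/5) = +0.447214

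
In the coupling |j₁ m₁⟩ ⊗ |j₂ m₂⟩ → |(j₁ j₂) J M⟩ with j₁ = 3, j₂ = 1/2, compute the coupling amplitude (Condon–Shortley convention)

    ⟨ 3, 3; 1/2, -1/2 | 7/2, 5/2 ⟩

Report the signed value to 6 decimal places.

+√(1/7) ≈ +0.377964

j₁+j₂−J=0  J+j₁−j₂=6  J−j₁+j₂=1  j₁+j₂+J+1=8
(j₁±m₁, j₂±m₂, J±M) = (6,0,0,1,6,1)
P² = 518400/7
sum k=0..0:
  [0] +1/720 = 1/720
S = 1/720
C² = P²·S² = 1/7 ; C = +0.377964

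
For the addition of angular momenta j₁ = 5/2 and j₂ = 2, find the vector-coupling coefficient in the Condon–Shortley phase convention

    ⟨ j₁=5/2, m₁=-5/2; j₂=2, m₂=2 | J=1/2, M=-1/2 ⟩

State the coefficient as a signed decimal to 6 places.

+√(1/3) ≈ +0.577350

j₁+j₂−J=4  J+j₁−j₂=1  J−j₁+j₂=0  j₁+j₂+J+1=6
(j₁±m₁, j₂±m₂, J±M) = (0,5,4,0,0,1)
P² = 192
sum k=4..4:
  [4] +1/24 = 1/24
S = 1/24
C² = P²·S² = 1/3 ; C = +0.577350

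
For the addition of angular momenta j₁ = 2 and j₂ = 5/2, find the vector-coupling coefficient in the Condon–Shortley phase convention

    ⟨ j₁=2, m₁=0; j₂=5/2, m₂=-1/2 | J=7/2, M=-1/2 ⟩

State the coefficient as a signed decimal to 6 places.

+√(4/105) ≈ +0.195180

j₁+j₂−J=1  J+j₁−j₂=3  J−j₁+j₂=4  j₁+j₂+J+1=9
(j₁±m₁, j₂±m₂, J±M) = (2,2,2,3,3,4)
P² = 768/35
sum k=0..1:
  [0] +1/8 = 1/8
  [1] −1/12 = -1/12
S = 1/24
C² = P²·S² = 4/105 ; C = +0.195180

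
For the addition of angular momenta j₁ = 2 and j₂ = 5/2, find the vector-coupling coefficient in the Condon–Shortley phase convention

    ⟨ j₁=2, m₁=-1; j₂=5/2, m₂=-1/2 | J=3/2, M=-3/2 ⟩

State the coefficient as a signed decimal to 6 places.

j₁+j₂−J=3  J+j₁−j₂=1  J−j₁+j₂=2  j₁+j₂+J+1=7
(j₁±m₁, j₂±m₂, J±M) = (1,3,2,3,0,3)
P² = 144/35
sum k=2..2:
  [2] +1/4 = 1/4
S = 1/4
C² = P²·S² = 9/35 ; C = +0.507093

+√(9/35) = +0.507093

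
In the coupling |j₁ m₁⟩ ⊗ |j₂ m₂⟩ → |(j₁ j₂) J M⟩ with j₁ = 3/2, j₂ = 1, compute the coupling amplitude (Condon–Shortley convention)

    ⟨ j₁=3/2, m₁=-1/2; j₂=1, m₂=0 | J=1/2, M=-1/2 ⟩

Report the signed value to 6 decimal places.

-0.577350  (= −√(1/3))

√[2·2!1!0!/4! · 1!2!1!1!0!1!] = √(1/3)
  +(−1)^1/∏(1,1,1,0,0,0)! = -1  (running -1)
⟨..|..⟩ = √(1/3)·(-1) = -0.577350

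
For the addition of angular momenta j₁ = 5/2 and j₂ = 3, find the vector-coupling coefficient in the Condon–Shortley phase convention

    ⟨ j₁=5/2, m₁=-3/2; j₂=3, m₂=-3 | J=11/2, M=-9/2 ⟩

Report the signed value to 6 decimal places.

j₁+j₂−J=0  J+j₁−j₂=5  J−j₁+j₂=6  j₁+j₂+J+1=12
(j₁±m₁, j₂±m₂, J±M) = (1,4,0,6,1,10)
P² = 1492992000/11
sum k=0..0:
  [0] +1/17280 = 1/17280
S = 1/17280
C² = P²·S² = 5/11 ; C = +0.674200

+√(5/11) = +0.674200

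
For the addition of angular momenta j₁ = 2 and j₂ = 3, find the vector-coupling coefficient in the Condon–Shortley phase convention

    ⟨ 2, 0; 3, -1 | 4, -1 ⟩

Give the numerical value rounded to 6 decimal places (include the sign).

j₁+j₂−J=1  J+j₁−j₂=3  J−j₁+j₂=5  j₁+j₂+J+1=10
(j₁±m₁, j₂±m₂, J±M) = (2,2,2,4,3,5)
P² = 1728/7
sum k=0..1:
  [0] +1/24 = 1/24
  [1] −1/48 = -1/48
S = 1/48
C² = P²·S² = 3/28 ; C = +0.327327

+0.327327  (= +√(3/28))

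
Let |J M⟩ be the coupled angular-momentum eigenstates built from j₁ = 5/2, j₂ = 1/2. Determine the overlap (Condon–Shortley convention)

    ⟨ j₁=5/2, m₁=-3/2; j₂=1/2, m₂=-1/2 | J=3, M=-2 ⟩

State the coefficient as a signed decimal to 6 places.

j₁+j₂−J=0  J+j₁−j₂=5  J−j₁+j₂=1  j₁+j₂+J+1=7
(j₁±m₁, j₂±m₂, J±M) = (1,4,0,1,1,5)
P² = 480
sum k=0..0:
  [0] +1/24 = 1/24
S = 1/24
C² = P²·S² = 5/6 ; C = +0.912871

+√(5/6) = +0.912871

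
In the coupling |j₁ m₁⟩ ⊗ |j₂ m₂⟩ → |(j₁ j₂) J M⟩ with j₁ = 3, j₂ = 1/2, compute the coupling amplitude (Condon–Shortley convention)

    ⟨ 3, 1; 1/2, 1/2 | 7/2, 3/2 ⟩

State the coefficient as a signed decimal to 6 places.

+0.845154  (= +√(5/7))

triangle: 0!*6!*1!/8! = 720/40320
(j±m)!: 4!*2!*1!*0!*5!*2! = 11520
prefactor² = (2J+1)*Δ*N² = 11520/7
  k=0: +1/(0!*0!*2!*1!*4!*0!) = 1/48
Σ = 1/48  ⇒  CG² = 11520/7*1/48² = 5/7
CG = +√(5/7) = +0.845154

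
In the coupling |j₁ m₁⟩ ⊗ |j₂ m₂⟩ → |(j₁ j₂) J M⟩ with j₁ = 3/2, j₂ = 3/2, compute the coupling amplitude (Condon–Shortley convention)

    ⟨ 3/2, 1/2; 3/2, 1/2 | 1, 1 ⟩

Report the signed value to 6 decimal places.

−√(2/5) ≈ -0.632456

√[3·2!1!1!/5! · 2!1!2!1!2!0!] = √(2/5)
  +(−1)^1/∏(1,1,0,1,1,0)! = -1  (running -1)
⟨..|..⟩ = √(2/5)·(-1) = -0.632456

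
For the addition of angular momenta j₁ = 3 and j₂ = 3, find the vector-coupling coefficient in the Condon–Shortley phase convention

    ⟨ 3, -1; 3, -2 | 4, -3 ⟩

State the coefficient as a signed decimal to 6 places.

√[9·2!4!4!/11! · 2!4!1!5!1!7!] = √(82944/11)
  +(−1)^0/∏(0,2,4,1,0,3)! = 1/288  (running 1/288)
  +(−1)^1/∏(1,1,3,0,1,4)! = -1/144  (running -1/288)
⟨..|..⟩ = √(82944/11)·(-1/288) = -0.301511

−√(1/11) = -0.301511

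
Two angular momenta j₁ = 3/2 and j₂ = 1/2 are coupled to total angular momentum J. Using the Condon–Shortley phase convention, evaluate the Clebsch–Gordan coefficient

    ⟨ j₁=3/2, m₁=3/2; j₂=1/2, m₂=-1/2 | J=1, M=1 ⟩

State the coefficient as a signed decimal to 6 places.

triangle: 1!·2!·0!/4! = 2/24
(j±m)!: 3!·0!·0!·1!·2!·0! = 12
prefactor² = (2J+1)·Δ·N² = 3
  k=0: +1/(0!·1!·0!·0!·2!·0!) = 1/2
Σ = 1/2  ⇒  CG² = 3·1/2² = 3/4
CG = +√(3/4) = +0.866025

+√(3/4) = +0.866025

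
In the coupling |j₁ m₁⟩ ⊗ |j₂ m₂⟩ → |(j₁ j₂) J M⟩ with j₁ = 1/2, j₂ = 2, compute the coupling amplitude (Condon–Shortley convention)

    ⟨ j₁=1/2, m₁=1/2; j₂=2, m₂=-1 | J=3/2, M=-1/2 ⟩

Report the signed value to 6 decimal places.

√[4·1!0!3!/5! · 1!0!1!3!1!2!] = √(12/5)
  +(−1)^0/∏(0,1,0,1,0,2)! = 1/2  (running 1/2)
⟨..|..⟩ = √(12/5)·(1/2) = +0.774597

+√(3/5) ≈ +0.774597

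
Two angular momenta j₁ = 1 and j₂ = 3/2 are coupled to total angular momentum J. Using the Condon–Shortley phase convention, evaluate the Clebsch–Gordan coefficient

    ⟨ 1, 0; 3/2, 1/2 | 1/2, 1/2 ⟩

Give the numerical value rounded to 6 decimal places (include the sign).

j₁+j₂−J=2  J+j₁−j₂=0  J−j₁+j₂=1  j₁+j₂+J+1=4
(j₁±m₁, j₂±m₂, J±M) = (1,1,2,1,1,0)
P² = 1/3
sum k=1..1:
  [1] −1/1 = -1
S = -1
C² = P²·S² = 1/3 ; C = -0.577350

−√(1/3) ≈ -0.577350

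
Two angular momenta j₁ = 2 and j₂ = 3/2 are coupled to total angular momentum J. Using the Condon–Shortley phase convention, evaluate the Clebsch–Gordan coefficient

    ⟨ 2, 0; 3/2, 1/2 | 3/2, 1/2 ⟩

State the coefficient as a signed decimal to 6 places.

triangle: 2!*2!*1!/6! = 4/720
(j±m)!: 2!*2!*2!*1!*2!*1! = 16
prefactor² = (2J+1)*Δ*N² = 16/45
  k=1: −1/(1!*1!*1!*1!*1!*0!) = -1
  k=2: +1/(2!*0!*0!*0!*2!*1!) = 1/4
Σ = -3/4  ⇒  CG² = 16/45*(-3/4)² = 1/5
CG = −√(1/5) = -0.447214

-0.447214  (= −√(1/5))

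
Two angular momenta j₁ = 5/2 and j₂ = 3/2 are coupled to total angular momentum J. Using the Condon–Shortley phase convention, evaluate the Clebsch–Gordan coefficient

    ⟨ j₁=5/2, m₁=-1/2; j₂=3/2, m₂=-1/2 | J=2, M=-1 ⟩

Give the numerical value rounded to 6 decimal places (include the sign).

√[5·2!3!1!/7! · 2!3!1!2!1!3!] = √(12/7)
  +(−1)^0/∏(0,2,3,1,0,0)! = 1/12  (running 1/12)
  +(−1)^1/∏(1,1,2,0,1,1)! = -1/2  (running -5/12)
⟨..|..⟩ = √(12/7)·(-5/12) = -0.545545

-0.545545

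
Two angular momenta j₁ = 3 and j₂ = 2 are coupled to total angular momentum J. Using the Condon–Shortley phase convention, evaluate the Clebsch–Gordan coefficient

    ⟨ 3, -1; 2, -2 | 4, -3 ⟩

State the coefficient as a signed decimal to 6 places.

j₁+j₂−J=1  J+j₁−j₂=5  J−j₁+j₂=3  j₁+j₂+J+1=10
(j₁±m₁, j₂±m₂, J±M) = (2,4,0,4,1,7)
P² = 10368
sum k=0..0:
  [0] +1/144 = 1/144
S = 1/144
C² = P²·S² = 1/2 ; C = +0.707107

+0.707107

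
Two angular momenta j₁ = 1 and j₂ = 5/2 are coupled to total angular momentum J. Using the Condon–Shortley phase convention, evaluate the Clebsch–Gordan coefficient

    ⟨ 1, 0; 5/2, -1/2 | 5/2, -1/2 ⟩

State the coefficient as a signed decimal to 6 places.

j₁+j₂−J=1  J+j₁−j₂=1  J−j₁+j₂=4  j₁+j₂+J+1=7
(j₁±m₁, j₂±m₂, J±M) = (1,1,2,3,2,3)
P² = 144/35
sum k=0..1:
  [0] +1/4 = 1/4
  [1] −1/6 = -1/6
S = 1/12
C² = P²·S² = 1/35 ; C = +0.169031

+0.169031  (= +√(1/35))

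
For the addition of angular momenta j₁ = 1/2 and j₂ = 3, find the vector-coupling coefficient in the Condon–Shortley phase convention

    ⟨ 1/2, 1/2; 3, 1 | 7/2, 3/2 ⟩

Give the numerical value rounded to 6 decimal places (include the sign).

√[8·0!1!6!/8! · 1!0!4!2!5!2!] = √(11520/7)
  +(−1)^0/∏(0,0,0,4,1,2)! = 1/48  (running 1/48)
⟨..|..⟩ = √(11520/7)·(1/48) = +0.845154

+√(5/7) ≈ +0.845154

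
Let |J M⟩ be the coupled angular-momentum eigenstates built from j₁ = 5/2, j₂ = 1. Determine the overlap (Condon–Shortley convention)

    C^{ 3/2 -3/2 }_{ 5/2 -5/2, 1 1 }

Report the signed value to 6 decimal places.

+√(2/3) = +0.816497

triangle: 2!×3!×0!/6! = 12/720
(j±m)!: 0!×5!×2!×0!×0!×3! = 1440
prefactor² = (2J+1)×Δ×N² = 96
  k=2: +1/(2!×0!×3!×0!×0!×0!) = 1/12
Σ = 1/12  ⇒  CG² = 96×1/12² = 2/3
CG = +√(2/3) = +0.816497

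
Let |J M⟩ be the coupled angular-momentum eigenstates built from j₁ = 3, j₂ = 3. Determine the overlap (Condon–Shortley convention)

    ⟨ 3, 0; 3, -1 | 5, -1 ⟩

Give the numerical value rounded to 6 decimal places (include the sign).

+√(5/42) ≈ +0.345033

triangle: 1!·5!·5!/12! = 14400/479001600
(j±m)!: 3!·3!·2!·4!·4!·6! = 29859840
prefactor² = (2J+1)·Δ·N² = 69120/7
  k=0: +1/(0!·1!·3!·2!·2!·3!) = 1/144
  k=1: −1/(1!·0!·2!·1!·3!·4!) = -1/288
Σ = 1/288  ⇒  CG² = 69120/7·1/288² = 5/42
CG = +√(5/42) = +0.345033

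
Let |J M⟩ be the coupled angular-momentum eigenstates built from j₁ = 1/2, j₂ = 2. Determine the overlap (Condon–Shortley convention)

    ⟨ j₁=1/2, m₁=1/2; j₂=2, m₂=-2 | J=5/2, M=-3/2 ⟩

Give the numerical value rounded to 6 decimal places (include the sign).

triangle: 0!×1!×4!/6! = 24/720
(j±m)!: 1!×0!×0!×4!×1!×4! = 576
prefactor² = (2J+1)×Δ×N² = 576/5
  k=0: +1/(0!×0!×0!×0!×1!×4!) = 1/24
Σ = 1/24  ⇒  CG² = 576/5×1/24² = 1/5
CG = +√(1/5) = +0.447214

+0.447214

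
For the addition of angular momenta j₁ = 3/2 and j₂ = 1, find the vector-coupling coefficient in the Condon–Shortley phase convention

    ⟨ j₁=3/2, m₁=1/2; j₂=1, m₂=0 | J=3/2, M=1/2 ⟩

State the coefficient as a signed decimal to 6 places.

+√(1/15) = +0.258199

√[4·1!2!1!/5! · 2!1!1!1!2!1!] = √(4/15)
  +(−1)^0/∏(0,1,1,1,1,0)! = 1  (running 1)
  +(−1)^1/∏(1,0,0,0,2,1)! = -1/2  (running 1/2)
⟨..|..⟩ = √(4/15)·(1/2) = +0.258199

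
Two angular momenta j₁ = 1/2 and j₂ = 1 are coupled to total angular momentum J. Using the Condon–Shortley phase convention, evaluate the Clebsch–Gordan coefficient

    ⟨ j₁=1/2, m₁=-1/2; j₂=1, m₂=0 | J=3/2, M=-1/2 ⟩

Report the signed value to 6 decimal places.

√[4·0!1!2!/4! · 0!1!1!1!1!2!] = √(2/3)
  +(−1)^0/∏(0,0,1,1,0,1)! = 1  (running 1)
⟨..|..⟩ = √(2/3)·(1) = +0.816497

+0.816497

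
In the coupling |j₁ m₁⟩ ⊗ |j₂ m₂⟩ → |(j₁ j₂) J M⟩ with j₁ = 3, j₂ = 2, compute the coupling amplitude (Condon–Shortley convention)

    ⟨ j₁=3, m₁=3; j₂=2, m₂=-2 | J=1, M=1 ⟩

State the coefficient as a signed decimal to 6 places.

+√(3/7) = +0.654654

triangle: 4!×2!×0!/7! = 48/5040
(j±m)!: 6!×0!×0!×4!×2!×0! = 34560
prefactor² = (2J+1)×Δ×N² = 6912/7
  k=0: +1/(0!×4!×0!×0!×2!×0!) = 1/48
Σ = 1/48  ⇒  CG² = 6912/7×1/48² = 3/7
CG = +√(3/7) = +0.654654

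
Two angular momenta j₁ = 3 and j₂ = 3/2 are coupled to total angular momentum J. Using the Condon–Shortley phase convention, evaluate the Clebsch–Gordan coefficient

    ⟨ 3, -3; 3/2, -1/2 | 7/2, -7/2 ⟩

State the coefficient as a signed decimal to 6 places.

−√(2/3) = -0.816497

j₁+j₂−J=1  J+j₁−j₂=5  J−j₁+j₂=2  j₁+j₂+J+1=9
(j₁±m₁, j₂±m₂, J±M) = (0,6,1,2,0,7)
P² = 38400
sum k=1..1:
  [1] −1/240 = -1/240
S = -1/240
C² = P²·S² = 2/3 ; C = -0.816497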